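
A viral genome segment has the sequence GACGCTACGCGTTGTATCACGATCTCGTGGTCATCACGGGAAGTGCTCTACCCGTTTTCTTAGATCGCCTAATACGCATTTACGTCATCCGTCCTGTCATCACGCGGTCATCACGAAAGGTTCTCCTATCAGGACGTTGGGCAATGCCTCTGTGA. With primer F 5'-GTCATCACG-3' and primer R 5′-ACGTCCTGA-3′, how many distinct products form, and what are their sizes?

Three products: 108 bp, 42 bp, 31 bp

The forward primer GTCATCACG matches the top strand at positions 30–38, 96–104, 107–115.
The reverse primer's reverse complement is TCAGGACGT, matching at positions 129–137.
Each forward site pairs with the reverse site to give a product ending at position 137: sizes 108, 42, 31 bp.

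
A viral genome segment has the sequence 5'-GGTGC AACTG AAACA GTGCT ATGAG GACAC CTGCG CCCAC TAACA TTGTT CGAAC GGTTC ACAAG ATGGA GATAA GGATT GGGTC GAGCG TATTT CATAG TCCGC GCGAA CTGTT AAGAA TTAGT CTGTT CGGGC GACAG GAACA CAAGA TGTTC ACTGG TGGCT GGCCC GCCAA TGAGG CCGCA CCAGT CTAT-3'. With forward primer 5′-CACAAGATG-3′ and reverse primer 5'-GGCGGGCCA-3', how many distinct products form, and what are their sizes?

The forward primer CACAAGATG matches the top strand at positions 60–68, 144–152.
The reverse primer's reverse complement is TGGCCCGCC, matching at positions 165–173.
Each forward site pairs with the reverse site to give a product ending at position 173: sizes 114, 30 bp.

Two products: 114 bp, 30 bp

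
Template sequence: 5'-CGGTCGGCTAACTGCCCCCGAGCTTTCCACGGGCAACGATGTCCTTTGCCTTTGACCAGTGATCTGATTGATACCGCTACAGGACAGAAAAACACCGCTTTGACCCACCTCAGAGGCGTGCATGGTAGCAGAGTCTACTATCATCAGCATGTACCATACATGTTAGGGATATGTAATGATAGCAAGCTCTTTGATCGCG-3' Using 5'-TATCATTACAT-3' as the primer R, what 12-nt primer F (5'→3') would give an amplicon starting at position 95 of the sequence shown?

5'-CCGCTTTGACCC-3'

The reverse primer's reverse complement ATGTAATGATA matches the template at positions 171–181; the product starts at position 95.
The forward primer is identical to the top strand over positions 95–106: CCGCTTTGACCC.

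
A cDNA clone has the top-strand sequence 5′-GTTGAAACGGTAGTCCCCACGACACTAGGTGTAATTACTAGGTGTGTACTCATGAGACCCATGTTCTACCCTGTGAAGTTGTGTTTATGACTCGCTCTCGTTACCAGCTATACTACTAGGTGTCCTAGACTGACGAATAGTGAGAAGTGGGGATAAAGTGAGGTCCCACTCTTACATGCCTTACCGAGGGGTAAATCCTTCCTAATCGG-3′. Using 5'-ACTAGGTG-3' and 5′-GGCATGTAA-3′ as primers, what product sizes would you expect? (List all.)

157 bp, 144 bp, 66 bp

The forward primer ACTAGGTG matches the top strand at positions 24–31, 37–44, 115–122.
The reverse primer's reverse complement is TTACATGCC, matching at positions 172–180.
Each forward site pairs with the reverse site to give a product ending at position 180: sizes 157, 144, 66 bp.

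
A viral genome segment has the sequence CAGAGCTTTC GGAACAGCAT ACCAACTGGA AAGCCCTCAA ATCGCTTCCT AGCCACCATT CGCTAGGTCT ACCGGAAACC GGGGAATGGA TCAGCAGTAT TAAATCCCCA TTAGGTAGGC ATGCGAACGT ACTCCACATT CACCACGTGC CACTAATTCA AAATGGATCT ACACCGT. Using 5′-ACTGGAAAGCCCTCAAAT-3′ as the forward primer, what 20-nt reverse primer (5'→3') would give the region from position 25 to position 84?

The product's 3' end on the top strand is position 84.
The reverse primer anneals to the top strand over positions 65–84, i.e. to AGGTCTACCGGAAACCGGGG.
Its sequence written 5'→3' is the reverse complement: CCCCGGTTTCCGGTAGACCT.

5'-CCCCGGTTTCCGGTAGACCT-3'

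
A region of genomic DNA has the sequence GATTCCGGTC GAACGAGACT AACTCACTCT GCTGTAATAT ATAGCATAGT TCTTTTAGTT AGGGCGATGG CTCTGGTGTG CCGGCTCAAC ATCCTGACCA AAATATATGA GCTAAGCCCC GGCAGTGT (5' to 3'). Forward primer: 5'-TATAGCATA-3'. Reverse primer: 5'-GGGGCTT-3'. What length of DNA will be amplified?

81 bp

The forward primer matches the template at positions 40–48.
The reverse primer's reverse complement is AAGCCCC, which matches the template at positions 114–120.
The product runs from position 40 to position 120, so its length is 120 − 40 + 1 = 81 bp.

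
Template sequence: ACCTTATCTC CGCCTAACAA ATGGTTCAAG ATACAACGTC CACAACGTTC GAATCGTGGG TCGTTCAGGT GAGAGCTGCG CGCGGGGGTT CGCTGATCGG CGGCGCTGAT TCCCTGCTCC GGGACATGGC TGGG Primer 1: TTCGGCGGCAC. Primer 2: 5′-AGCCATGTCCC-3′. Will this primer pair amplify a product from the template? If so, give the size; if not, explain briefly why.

No product — primer 1 has no binding site in the template.

Primer 1 (TTCGGCGGCAC) does not match the top strand, and its reverse complement GTGCCGCCGAA does not match either.
With no annealing site for primer 1, no amplification occurs.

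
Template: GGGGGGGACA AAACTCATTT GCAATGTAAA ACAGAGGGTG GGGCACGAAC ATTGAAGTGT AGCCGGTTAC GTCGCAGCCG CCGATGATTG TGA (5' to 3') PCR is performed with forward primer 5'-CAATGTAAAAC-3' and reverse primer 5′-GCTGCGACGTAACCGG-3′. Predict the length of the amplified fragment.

The forward primer matches the template at positions 22–32.
Reverse complement of the reverse primer: CCGGTTACGTCGCAGC. This occurs on the top strand at positions 63–78.
Product length = (reverse-primer end) − (forward-primer start) + 1 = 78 − 22 + 1 = 57 bp.

57 bp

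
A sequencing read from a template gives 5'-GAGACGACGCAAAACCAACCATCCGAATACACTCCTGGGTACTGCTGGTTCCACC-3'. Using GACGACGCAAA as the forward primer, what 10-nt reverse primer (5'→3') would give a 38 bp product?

The forward primer binds at positions 3–13, so a 38 bp product ends at position 3 + 38 − 1 = 40.
The reverse primer anneals to the top strand over positions 31–40, i.e. to ACTCCTGGGT.
Its sequence written 5'→3' is the reverse complement: ACCCAGGAGT.

5'-ACCCAGGAGT-3'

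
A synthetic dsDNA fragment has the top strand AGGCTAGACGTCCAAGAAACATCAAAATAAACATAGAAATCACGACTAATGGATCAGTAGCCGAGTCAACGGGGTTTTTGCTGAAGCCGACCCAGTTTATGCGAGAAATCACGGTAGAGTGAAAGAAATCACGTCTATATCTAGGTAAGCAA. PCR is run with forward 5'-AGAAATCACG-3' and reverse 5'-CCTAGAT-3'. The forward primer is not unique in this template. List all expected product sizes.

111 bp, 42 bp, 22 bp

The forward primer AGAAATCACG matches the top strand at positions 35–44, 104–113, 124–133.
The reverse primer's reverse complement is ATCTAGG, matching at positions 139–145.
Each forward site pairs with the reverse site to give a product ending at position 145: sizes 111, 42, 22 bp.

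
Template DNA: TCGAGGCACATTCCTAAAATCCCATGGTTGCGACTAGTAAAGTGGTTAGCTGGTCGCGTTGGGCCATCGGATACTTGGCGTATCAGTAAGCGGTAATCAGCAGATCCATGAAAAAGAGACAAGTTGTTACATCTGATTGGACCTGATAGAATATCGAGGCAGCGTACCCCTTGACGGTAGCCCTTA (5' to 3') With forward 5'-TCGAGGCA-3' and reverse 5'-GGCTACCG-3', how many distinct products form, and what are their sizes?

The forward primer TCGAGGCA matches the top strand at positions 1–8, 154–161.
The reverse primer's reverse complement is CGGTAGCC, matching at positions 175–182.
Each forward site pairs with the reverse site to give a product ending at position 182: sizes 182, 29 bp.

Two products: 182 bp, 29 bp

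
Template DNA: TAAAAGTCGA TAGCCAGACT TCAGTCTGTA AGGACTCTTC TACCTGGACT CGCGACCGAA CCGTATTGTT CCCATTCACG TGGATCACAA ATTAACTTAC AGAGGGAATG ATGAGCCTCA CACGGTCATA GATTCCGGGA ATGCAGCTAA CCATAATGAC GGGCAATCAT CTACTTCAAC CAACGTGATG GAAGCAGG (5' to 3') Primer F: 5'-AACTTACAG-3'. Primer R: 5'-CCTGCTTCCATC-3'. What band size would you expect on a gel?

105 bp

Scanning the template, AACTTACAG occurs at positions 94–102; this primer anneals to the bottom strand there with its 3' end pointing downstream.
Reverse complement of the reverse primer: GATGGAAGCAGG. This occurs on the top strand at positions 187–198.
Amplicon spans positions 94–198: 105 bp.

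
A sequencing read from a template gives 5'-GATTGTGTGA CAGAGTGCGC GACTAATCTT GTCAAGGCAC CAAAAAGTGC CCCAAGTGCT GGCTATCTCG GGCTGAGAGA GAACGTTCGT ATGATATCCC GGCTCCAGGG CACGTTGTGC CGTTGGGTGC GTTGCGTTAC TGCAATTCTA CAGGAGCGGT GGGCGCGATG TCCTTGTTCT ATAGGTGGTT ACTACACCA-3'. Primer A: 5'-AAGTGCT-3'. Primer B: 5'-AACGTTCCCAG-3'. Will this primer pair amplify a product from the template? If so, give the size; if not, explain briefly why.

Primer B (AACGTTCCCAG) does not match the top strand, and its reverse complement CTGGGAACGTT does not match either.
With no annealing site for primer B, no amplification occurs.

No product — primer B has no binding site in the template.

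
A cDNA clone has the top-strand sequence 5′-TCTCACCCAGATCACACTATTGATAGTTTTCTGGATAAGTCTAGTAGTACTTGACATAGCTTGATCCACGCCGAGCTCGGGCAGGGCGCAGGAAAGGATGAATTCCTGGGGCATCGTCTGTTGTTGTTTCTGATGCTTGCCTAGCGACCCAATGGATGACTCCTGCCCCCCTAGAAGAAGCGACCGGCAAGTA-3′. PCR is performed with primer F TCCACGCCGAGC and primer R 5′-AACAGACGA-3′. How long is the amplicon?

58 bp

The forward primer matches the template at positions 65–76.
Reverse complement of the reverse primer: TCGTCTGTT. This occurs on the top strand at positions 114–122.
Amplicon spans positions 65–122: 58 bp.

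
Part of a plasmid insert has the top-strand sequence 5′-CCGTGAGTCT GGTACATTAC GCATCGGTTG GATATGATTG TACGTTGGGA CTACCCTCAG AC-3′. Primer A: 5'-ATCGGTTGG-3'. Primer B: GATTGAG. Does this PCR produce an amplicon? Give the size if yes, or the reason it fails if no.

No product — primer B has no binding site in the template.

Primer B (GATTGAG) does not match the top strand, and its reverse complement CTCAATC does not match either.
With no annealing site for primer B, no amplification occurs.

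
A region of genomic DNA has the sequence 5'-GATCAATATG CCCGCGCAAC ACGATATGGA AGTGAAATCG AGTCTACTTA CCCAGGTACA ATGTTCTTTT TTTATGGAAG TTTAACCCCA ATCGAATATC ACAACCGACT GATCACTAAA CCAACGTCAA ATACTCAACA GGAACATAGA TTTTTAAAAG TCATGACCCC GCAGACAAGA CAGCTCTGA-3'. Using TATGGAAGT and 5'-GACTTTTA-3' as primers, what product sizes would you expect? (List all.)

138 bp, 90 bp

The forward primer TATGGAAGT matches the top strand at positions 25–33, 73–81.
The reverse primer's reverse complement is TAAAAGTC, matching at positions 155–162.
Each forward site pairs with the reverse site to give a product ending at position 162: sizes 138, 90 bp.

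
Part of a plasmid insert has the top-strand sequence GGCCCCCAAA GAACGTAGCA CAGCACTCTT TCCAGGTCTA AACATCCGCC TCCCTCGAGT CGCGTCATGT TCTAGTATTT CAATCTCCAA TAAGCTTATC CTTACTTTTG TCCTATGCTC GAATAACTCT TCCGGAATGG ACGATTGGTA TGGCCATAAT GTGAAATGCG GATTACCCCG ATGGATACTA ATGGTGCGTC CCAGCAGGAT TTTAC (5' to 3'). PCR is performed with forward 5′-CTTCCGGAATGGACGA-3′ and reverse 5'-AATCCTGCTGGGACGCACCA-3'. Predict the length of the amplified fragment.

Scanning the template, CTTCCGGAATGGACGA occurs at positions 129–144; this primer anneals to the bottom strand there with its 3' end pointing downstream.
The reverse primer's reverse complement is TGGTGCGTCCCAGCAGGATT, which matches the template at positions 192–211.
Product length = (reverse-primer end) − (forward-primer start) + 1 = 211 − 129 + 1 = 83 bp.

83 bp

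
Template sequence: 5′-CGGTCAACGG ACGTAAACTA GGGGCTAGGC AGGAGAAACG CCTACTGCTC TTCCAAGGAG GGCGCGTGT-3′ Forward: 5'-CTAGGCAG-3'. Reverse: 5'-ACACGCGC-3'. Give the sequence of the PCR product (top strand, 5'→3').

The forward primer matches the template at positions 25–32.
Taking the reverse complement of ACACGCGC gives GCGCGTGT, found at positions 62–69 on the template; the primer anneals here to the top strand with its 3' end pointing upstream.
The product is the template from position 25 through 69 (45 bp).

5'-CTAGGCAGGAGAAACGCCTACTGCTCTTCCAAGGAGGGCGCGTGT-3'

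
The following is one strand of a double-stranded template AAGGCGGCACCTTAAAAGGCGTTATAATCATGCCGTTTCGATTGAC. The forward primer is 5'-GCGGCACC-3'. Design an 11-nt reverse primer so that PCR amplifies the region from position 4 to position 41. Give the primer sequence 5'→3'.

The product's 3' end on the top strand is position 41.
The reverse primer anneals to the top strand over positions 31–41, i.e. to TGCCGTTTCGA.
Its sequence written 5'→3' is the reverse complement: TCGAAACGGCA.

5'-TCGAAACGGCA-3'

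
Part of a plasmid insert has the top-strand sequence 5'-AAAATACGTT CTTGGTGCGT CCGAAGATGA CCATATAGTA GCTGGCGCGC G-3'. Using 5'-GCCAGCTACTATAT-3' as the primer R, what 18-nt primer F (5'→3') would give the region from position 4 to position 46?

5'-ATACGTTCTTGGTGCGTC-3'

The reverse primer's reverse complement ATATAGTAGCTGGC matches the template at positions 33–46; the product starts at position 4.
The forward primer is identical to the top strand over positions 4–21: ATACGTTCTTGGTGCGTC.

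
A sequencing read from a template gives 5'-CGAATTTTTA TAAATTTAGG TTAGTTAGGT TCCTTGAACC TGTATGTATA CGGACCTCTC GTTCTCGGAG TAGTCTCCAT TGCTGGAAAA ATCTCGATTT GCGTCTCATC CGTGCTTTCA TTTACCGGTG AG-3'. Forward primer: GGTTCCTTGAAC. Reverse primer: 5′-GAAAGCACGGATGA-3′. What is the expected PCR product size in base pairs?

92 bp

Forward primer GGTTCCTTGAAC is found on the top strand at positions 28–39.
The reverse primer's reverse complement is TCATCCGTGCTTTC, which matches the template at positions 106–119.
The product runs from position 28 to position 119, so its length is 119 − 28 + 1 = 92 bp.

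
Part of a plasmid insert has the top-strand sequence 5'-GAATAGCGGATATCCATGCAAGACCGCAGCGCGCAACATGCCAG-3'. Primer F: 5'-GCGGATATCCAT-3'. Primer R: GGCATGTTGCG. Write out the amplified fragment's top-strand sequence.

5'-GCGGATATCCATGCAAGACCGCAGCGCGCAACATGCC-3'

The forward primer matches the template at positions 6–17.
Taking the reverse complement of GGCATGTTGCG gives CGCAACATGCC, found at positions 32–42 on the template; the primer anneals here to the top strand with its 3' end pointing upstream.
The product is the template from position 6 through 42 (37 bp).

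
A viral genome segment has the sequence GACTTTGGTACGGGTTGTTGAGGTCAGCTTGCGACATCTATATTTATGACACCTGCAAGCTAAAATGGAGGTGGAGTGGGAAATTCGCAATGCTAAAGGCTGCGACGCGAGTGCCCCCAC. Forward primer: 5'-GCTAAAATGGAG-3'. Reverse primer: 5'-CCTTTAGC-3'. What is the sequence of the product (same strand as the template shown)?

The forward primer matches the template at positions 59–70.
The reverse primer's reverse complement is GCTAAAGG, which matches the template at positions 92–99.
The product is the template from position 59 through 99 (41 bp).

5'-GCTAAAATGGAGGTGGAGTGGGAAATTCGCAATGCTAAAGG-3'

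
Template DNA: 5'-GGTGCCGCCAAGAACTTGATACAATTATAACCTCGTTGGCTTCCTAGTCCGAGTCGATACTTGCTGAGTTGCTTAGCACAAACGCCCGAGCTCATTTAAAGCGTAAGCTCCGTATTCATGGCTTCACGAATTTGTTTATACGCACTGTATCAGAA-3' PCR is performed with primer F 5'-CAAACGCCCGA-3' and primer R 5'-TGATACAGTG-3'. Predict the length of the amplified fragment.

74 bp

The forward primer matches the template at positions 79–89.
Taking the reverse complement of TGATACAGTG gives CACTGTATCA, found at positions 143–152 on the template; the primer anneals here to the top strand with its 3' end pointing upstream.
Product length = (reverse-primer end) − (forward-primer start) + 1 = 152 − 79 + 1 = 74 bp.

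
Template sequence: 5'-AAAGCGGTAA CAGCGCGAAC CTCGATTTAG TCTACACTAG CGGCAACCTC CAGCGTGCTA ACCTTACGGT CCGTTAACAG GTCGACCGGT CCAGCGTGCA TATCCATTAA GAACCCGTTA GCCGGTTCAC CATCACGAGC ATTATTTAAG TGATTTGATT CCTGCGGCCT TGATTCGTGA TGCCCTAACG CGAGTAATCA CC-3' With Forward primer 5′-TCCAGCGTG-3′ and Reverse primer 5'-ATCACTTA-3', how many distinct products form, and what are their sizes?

The forward primer TCCAGCGTG matches the top strand at positions 49–57, 90–98.
The reverse primer's reverse complement is TAAGTGAT, matching at positions 147–154.
Each forward site pairs with the reverse site to give a product ending at position 154: sizes 106, 65 bp.

Two products: 106 bp, 65 bp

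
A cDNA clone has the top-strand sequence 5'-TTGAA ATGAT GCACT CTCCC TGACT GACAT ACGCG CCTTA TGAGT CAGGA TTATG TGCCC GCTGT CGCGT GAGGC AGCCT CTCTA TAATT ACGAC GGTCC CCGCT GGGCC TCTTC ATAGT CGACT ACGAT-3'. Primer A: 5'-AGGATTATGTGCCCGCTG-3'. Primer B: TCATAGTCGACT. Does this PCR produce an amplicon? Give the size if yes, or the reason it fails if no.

Primer A (AGGATTATGTGCCCGCTG) matches the top strand at positions 47–64 (3' end points downstream).
Primer B (TCATAGTCGACT) also matches the top strand directly, at positions 114–125 — its reverse complement AGTCGACTATGA is not present.
Both primers anneal to the bottom strand with 3' ends pointing the same way, so neither can prime synthesis back toward the other.

No product — both primers anneal to the same strand and extend in the same direction.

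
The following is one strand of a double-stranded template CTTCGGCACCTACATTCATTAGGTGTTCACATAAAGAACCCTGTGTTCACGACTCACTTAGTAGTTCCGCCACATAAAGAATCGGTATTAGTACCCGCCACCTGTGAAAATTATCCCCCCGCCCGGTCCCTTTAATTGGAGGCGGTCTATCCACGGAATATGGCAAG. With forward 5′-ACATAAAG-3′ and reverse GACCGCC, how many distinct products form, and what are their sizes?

The forward primer ACATAAAG matches the top strand at positions 29–36, 72–79.
The reverse primer's reverse complement is GGCGGTC, matching at positions 141–147.
Each forward site pairs with the reverse site to give a product ending at position 147: sizes 119, 76 bp.

Two products: 119 bp, 76 bp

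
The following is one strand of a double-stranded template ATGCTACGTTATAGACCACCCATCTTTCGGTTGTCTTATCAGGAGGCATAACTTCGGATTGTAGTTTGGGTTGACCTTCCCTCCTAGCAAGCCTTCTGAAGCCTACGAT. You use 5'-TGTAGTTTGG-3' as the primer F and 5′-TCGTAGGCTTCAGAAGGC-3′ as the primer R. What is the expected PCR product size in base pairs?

49 bp

The forward primer matches the template at positions 60–69.
Reverse complement of the reverse primer: GCCTTCTGAAGCCTACGA. This occurs on the top strand at positions 91–108.
The product runs from position 60 to position 108, so its length is 108 − 60 + 1 = 49 bp.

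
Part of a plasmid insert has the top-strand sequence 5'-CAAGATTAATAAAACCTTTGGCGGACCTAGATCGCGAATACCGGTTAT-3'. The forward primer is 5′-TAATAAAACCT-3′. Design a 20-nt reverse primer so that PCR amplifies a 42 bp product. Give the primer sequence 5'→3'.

5'-ATAACCGGTATTCGCGATCT-3'

The forward primer binds at positions 7–17, so a 42 bp product ends at position 7 + 42 − 1 = 48.
The reverse primer anneals to the top strand over positions 29–48, i.e. to AGATCGCGAATACCGGTTAT.
Its sequence written 5'→3' is the reverse complement: ATAACCGGTATTCGCGATCT.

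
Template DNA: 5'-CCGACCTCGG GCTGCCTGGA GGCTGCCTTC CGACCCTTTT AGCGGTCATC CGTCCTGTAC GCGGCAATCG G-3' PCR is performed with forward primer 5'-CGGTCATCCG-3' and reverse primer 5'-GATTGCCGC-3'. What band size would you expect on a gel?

27 bp

Scanning the template, CGGTCATCCG occurs at positions 43–52; this primer anneals to the bottom strand there with its 3' end pointing downstream.
Reverse complement of the reverse primer: GCGGCAATC. This occurs on the top strand at positions 61–69.
The product runs from position 43 to position 69, so its length is 69 − 43 + 1 = 27 bp.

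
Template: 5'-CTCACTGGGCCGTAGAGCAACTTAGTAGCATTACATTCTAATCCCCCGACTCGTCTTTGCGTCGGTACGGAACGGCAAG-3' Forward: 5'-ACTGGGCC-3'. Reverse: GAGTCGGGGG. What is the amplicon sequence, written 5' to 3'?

The forward primer matches the template at positions 4–11.
The reverse primer's reverse complement is CCCCCGACTC, which matches the template at positions 43–52.
The product is the template from position 4 through 52 (49 bp).

5'-ACTGGGCCGTAGAGCAACTTAGTAGCATTACATTCTAATCCCCCGACTC-3'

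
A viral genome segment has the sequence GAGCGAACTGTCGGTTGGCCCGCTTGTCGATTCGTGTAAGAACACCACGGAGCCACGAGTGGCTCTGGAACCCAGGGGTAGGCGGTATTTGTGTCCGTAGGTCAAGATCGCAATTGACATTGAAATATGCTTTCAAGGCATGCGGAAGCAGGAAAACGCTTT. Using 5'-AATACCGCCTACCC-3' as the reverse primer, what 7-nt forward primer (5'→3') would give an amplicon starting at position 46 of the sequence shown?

The reverse primer's reverse complement GGGTAGGCGGTATT matches the template at positions 76–89; the product starts at position 46.
The forward primer is identical to the top strand over positions 46–52: CACGGAG.

5'-CACGGAG-3'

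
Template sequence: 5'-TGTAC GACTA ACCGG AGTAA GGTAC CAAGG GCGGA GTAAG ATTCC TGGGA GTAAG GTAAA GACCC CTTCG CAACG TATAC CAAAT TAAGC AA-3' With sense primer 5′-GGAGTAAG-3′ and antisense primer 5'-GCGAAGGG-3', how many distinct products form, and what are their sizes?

Three products: 58 bp, 39 bp, 24 bp

The forward primer GGAGTAAG matches the top strand at positions 14–21, 33–40, 48–55.
The reverse primer's reverse complement is CCCTTCGC, matching at positions 64–71.
Each forward site pairs with the reverse site to give a product ending at position 71: sizes 58, 39, 24 bp.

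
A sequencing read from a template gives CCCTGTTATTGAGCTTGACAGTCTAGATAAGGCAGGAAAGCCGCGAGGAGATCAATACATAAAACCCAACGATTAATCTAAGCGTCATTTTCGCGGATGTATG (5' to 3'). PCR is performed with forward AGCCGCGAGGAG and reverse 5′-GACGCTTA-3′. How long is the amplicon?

48 bp

Forward primer AGCCGCGAGGAG is found on the top strand at positions 39–50.
Reverse complement of the reverse primer: TAAGCGTC. This occurs on the top strand at positions 79–86.
Product length = (reverse-primer end) − (forward-primer start) + 1 = 86 − 39 + 1 = 48 bp.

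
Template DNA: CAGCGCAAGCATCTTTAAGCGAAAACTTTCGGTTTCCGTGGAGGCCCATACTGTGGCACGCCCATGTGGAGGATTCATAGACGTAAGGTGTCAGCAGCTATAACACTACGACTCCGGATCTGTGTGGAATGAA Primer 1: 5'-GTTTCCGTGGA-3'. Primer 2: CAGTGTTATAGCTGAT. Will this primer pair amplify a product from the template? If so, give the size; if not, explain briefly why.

No product — primer 2 has no binding site in the template.

Primer 2 (CAGTGTTATAGCTGAT) does not match the top strand, and its reverse complement ATCAGCTATAACACTG does not match either.
With no annealing site for primer 2, no amplification occurs.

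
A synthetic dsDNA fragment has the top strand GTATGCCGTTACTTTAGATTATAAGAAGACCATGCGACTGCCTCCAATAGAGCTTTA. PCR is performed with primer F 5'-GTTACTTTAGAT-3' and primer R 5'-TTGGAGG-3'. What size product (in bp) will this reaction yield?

The forward primer matches the template at positions 8–19.
Taking the reverse complement of TTGGAGG gives CCTCCAA, found at positions 41–47 on the template; the primer anneals here to the top strand with its 3' end pointing upstream.
Amplicon spans positions 8–47: 40 bp.

40 bp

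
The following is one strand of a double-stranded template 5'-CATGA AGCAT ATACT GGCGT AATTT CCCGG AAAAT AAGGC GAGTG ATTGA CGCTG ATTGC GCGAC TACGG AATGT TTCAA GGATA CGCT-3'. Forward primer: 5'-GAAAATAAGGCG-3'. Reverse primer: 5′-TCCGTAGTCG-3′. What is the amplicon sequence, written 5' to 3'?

The forward primer matches the template at positions 30–41.
Taking the reverse complement of TCCGTAGTCG gives CGACTACGGA, found at positions 62–71 on the template; the primer anneals here to the top strand with its 3' end pointing upstream.
The product is the template from position 30 through 71 (42 bp).

5'-GAAAATAAGGCGAGTGATTGACGCTGATTGCGCGACTACGGA-3'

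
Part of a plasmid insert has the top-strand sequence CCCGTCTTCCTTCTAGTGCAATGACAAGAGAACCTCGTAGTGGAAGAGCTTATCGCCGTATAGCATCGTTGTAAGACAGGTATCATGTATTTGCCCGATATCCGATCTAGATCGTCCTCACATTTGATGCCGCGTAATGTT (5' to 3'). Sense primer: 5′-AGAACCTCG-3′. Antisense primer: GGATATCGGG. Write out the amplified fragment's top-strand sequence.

5'-AGAACCTCGTAGTGGAAGAGCTTATCGCCGTATAGCATCGTTGTAAGACAGGTATCATGTATTTGCCCGATATCC-3'

Forward primer AGAACCTCG is found on the top strand at positions 29–37.
The reverse primer's reverse complement is CCCGATATCC, which matches the template at positions 94–103.
The product is the template from position 29 through 103 (75 bp).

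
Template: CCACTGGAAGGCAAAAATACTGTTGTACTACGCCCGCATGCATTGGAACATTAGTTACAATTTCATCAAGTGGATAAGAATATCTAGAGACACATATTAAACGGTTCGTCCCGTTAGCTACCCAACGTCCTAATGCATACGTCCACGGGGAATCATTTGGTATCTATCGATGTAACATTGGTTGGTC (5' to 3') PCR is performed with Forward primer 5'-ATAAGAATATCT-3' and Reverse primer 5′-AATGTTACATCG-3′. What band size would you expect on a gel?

Forward primer ATAAGAATATCT is found on the top strand at positions 74–85.
Reverse complement of the reverse primer: CGATGTAACATT. This occurs on the top strand at positions 168–179.
The product runs from position 74 to position 179, so its length is 179 − 74 + 1 = 106 bp.

106 bp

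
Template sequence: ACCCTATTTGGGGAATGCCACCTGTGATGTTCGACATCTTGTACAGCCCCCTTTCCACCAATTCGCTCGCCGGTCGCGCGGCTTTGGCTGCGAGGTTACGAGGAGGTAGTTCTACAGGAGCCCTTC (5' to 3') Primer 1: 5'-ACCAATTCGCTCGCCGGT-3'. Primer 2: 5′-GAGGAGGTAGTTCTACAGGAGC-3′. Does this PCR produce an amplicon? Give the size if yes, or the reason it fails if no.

Primer 1 (ACCAATTCGCTCGCCGGT) matches the top strand at positions 57–74 (3' end points downstream).
Primer 2 (GAGGAGGTAGTTCTACAGGAGC) also matches the top strand directly, at positions 100–121 — its reverse complement GCTCCTGTAGAACTACCTCCTC is not present.
Both primers anneal to the bottom strand with 3' ends pointing the same way, so neither can prime synthesis back toward the other.

No product — both primers anneal to the same strand and extend in the same direction.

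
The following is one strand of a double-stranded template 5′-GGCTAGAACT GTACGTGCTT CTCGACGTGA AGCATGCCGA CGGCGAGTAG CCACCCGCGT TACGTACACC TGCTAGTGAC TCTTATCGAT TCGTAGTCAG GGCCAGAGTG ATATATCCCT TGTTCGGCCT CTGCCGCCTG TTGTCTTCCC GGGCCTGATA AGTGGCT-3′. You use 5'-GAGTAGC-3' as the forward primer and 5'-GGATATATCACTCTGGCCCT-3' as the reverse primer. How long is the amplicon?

Forward primer GAGTAGC is found on the top strand at positions 45–51.
Reverse complement of the reverse primer: AGGGCCAGAGTGATATATCC. This occurs on the top strand at positions 99–118.
The product runs from position 45 to position 118, so its length is 118 − 45 + 1 = 74 bp.

74 bp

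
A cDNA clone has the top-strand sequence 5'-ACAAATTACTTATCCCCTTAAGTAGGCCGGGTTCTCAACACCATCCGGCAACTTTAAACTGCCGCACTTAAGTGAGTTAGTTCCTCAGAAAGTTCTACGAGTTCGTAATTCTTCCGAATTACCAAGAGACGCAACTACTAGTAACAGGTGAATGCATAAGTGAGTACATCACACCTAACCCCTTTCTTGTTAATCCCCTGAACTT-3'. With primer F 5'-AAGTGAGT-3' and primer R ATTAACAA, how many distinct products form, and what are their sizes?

Two products: 125 bp, 37 bp

The forward primer AAGTGAGT matches the top strand at positions 70–77, 158–165.
The reverse primer's reverse complement is TTGTTAAT, matching at positions 187–194.
Each forward site pairs with the reverse site to give a product ending at position 194: sizes 125, 37 bp.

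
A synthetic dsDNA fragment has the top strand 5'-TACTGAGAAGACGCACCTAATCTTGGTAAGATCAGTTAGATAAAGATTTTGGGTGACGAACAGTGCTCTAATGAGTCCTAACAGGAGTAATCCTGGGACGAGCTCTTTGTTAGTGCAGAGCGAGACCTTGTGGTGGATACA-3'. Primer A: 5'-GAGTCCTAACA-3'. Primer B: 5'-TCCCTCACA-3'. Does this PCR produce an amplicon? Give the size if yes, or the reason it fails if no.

Primer B (TCCCTCACA) does not match the top strand, and its reverse complement TGTGAGGGA does not match either.
With no annealing site for primer B, no amplification occurs.

No product — primer B has no binding site in the template.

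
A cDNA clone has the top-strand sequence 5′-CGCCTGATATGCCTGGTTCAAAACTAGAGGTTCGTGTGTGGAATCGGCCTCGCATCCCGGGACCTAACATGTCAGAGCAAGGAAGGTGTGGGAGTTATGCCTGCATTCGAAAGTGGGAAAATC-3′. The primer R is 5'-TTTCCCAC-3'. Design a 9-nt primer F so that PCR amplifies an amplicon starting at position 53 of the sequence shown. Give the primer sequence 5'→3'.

5'-CATCCCGGG-3'

The reverse primer's reverse complement GTGGGAAA matches the template at positions 113–120; the product starts at position 53.
The forward primer is identical to the top strand over positions 53–61: CATCCCGGG.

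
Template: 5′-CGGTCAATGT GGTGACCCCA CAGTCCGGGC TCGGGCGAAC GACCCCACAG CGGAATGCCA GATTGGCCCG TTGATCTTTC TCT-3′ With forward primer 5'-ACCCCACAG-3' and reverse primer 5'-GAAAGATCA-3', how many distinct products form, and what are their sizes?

The forward primer ACCCCACAG matches the top strand at positions 15–23, 42–50.
The reverse primer's reverse complement is TGATCTTTC, matching at positions 72–80.
Each forward site pairs with the reverse site to give a product ending at position 80: sizes 66, 39 bp.

Two products: 66 bp, 39 bp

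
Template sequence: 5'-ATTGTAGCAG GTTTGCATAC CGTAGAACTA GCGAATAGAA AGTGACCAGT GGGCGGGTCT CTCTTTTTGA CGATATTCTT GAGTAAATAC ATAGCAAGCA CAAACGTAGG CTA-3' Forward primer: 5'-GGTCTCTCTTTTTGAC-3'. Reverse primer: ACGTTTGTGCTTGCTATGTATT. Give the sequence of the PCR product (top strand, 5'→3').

5'-GGTCTCTCTTTTTGACGATATTCTTGAGTAAATACATAGCAAGCACAAACGT-3'

Scanning the template, GGTCTCTCTTTTTGAC occurs at positions 56–71; this primer anneals to the bottom strand there with its 3' end pointing downstream.
Reverse complement of the reverse primer: AATACATAGCAAGCACAAACGT. This occurs on the top strand at positions 86–107.
The product is the template from position 56 through 107 (52 bp).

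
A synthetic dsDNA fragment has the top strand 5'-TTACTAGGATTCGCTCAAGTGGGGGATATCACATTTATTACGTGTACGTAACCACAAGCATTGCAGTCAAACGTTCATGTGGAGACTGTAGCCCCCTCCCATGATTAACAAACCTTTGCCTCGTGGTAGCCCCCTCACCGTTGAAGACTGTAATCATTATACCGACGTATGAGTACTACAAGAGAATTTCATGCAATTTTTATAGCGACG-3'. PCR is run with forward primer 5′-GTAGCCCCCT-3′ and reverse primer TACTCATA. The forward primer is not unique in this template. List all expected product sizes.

The forward primer GTAGCCCCCT matches the top strand at positions 88–97, 126–135.
The reverse primer's reverse complement is TATGAGTA, matching at positions 168–175.
Each forward site pairs with the reverse site to give a product ending at position 175: sizes 88, 50 bp.

88 bp, 50 bp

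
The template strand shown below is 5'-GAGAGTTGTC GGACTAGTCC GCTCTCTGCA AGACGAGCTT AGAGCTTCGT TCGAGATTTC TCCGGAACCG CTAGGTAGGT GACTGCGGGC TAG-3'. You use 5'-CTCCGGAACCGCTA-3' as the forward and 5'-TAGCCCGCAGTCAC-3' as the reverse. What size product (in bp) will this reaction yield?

Forward primer CTCCGGAACCGCTA is found on the top strand at positions 60–73.
The reverse primer's reverse complement is GTGACTGCGGGCTA, which matches the template at positions 79–92.
Product length = (reverse-primer end) − (forward-primer start) + 1 = 92 − 60 + 1 = 33 bp.

33 bp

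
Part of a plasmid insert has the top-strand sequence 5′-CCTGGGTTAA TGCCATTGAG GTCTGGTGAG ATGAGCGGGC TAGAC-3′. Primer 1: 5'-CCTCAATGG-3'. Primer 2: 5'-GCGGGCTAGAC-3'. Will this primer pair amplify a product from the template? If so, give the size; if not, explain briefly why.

Primer 1 (CCTCAATGG) has reverse complement CCATTGAGG, which matches the top strand at positions 13–21; primer 1 anneals to the top strand there with its 3' end pointing upstream toward position 13.
Primer 2 (GCGGGCTAGAC) matches the top strand directly at positions 35–45; it anneals to the bottom strand with its 3' end pointing downstream toward position 45.
The 3' ends diverge (primer 1 extends toward position 1, primer 2 toward position 45), so the primers never converge on a shared product.

No product — the primers' 3' ends point away from each other.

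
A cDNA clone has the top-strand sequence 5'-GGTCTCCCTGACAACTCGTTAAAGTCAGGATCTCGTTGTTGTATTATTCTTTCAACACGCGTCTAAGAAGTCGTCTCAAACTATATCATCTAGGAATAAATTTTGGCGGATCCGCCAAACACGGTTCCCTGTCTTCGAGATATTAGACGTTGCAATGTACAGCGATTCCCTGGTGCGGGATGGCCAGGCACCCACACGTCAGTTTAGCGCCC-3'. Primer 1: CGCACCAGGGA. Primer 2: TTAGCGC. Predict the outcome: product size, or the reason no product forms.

Primer 1 (CGCACCAGGGA) has reverse complement TCCCTGGTGCG, which matches the top strand at positions 167–177; primer 1 anneals to the top strand there with its 3' end pointing upstream toward position 167.
Primer 2 (TTAGCGC) matches the top strand directly at positions 204–210; it anneals to the bottom strand with its 3' end pointing downstream toward position 210.
The 3' ends diverge (primer 1 extends toward position 1, primer 2 toward position 212), so the primers never converge on a shared product.

No product — the primers' 3' ends point away from each other.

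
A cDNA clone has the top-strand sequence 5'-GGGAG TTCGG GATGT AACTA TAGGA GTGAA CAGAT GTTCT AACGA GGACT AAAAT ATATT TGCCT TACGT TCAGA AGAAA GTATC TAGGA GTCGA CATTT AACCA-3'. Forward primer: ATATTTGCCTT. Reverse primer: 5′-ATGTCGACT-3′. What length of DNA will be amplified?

Forward primer ATATTTGCCTT is found on the top strand at positions 56–66.
Taking the reverse complement of ATGTCGACT gives AGTCGACAT, found at positions 90–98 on the template; the primer anneals here to the top strand with its 3' end pointing upstream.
Product length = (reverse-primer end) − (forward-primer start) + 1 = 98 − 56 + 1 = 43 bp.

43 bp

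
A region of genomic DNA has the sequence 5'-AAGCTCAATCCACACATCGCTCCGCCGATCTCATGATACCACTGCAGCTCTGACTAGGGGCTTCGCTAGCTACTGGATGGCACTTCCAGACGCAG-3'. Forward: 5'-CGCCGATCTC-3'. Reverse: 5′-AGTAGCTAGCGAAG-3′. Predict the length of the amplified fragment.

52 bp

Scanning the template, CGCCGATCTC occurs at positions 23–32; this primer anneals to the bottom strand there with its 3' end pointing downstream.
The reverse primer's reverse complement is CTTCGCTAGCTACT, which matches the template at positions 61–74.
The product runs from position 23 to position 74, so its length is 74 − 23 + 1 = 52 bp.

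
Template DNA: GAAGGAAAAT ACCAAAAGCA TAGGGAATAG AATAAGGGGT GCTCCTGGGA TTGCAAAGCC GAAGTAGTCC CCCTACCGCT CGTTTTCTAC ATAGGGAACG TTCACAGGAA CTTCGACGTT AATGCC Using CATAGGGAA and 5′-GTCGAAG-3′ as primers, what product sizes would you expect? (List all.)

99 bp, 28 bp

The forward primer CATAGGGAA matches the top strand at positions 19–27, 90–98.
The reverse primer's reverse complement is CTTCGAC, matching at positions 111–117.
Each forward site pairs with the reverse site to give a product ending at position 117: sizes 99, 28 bp.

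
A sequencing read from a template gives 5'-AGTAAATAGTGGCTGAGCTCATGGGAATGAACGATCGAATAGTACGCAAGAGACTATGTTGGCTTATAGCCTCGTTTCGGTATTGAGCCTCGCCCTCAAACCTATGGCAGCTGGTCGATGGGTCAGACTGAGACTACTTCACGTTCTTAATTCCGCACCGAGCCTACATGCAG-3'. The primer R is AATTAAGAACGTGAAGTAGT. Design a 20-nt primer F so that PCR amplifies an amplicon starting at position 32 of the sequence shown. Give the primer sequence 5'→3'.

5'-CGATCGAATAGTACGCAAGA-3'

The reverse primer's reverse complement ACTACTTCACGTTCTTAATT matches the template at positions 133–152; the product starts at position 32.
The forward primer is identical to the top strand over positions 32–51: CGATCGAATAGTACGCAAGA.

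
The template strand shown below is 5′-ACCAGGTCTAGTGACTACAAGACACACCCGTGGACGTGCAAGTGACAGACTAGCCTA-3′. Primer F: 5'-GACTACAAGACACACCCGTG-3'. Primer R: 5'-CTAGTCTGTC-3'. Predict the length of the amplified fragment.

The forward primer matches the template at positions 13–32.
Taking the reverse complement of CTAGTCTGTC gives GACAGACTAG, found at positions 44–53 on the template; the primer anneals here to the top strand with its 3' end pointing upstream.
Amplicon spans positions 13–53: 41 bp.

41 bp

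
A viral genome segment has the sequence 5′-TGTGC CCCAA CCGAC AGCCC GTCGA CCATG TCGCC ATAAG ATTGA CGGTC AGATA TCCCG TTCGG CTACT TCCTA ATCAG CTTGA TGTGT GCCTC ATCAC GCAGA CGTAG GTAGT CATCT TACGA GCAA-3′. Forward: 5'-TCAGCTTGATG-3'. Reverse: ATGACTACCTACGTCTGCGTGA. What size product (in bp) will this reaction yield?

42 bp

Scanning the template, TCAGCTTGATG occurs at positions 77–87; this primer anneals to the bottom strand there with its 3' end pointing downstream.
The reverse primer's reverse complement is TCACGCAGACGTAGGTAGTCAT, which matches the template at positions 97–118.
The product runs from position 77 to position 118, so its length is 118 − 77 + 1 = 42 bp.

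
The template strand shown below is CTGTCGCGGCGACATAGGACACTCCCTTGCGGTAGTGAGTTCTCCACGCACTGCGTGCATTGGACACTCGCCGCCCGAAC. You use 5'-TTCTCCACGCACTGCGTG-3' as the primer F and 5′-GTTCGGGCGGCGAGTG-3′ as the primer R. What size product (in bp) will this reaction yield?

The forward primer matches the template at positions 40–57.
Reverse complement of the reverse primer: CACTCGCCGCCCGAAC. This occurs on the top strand at positions 65–80.
Product length = (reverse-primer end) − (forward-primer start) + 1 = 80 − 40 + 1 = 41 bp.

41 bp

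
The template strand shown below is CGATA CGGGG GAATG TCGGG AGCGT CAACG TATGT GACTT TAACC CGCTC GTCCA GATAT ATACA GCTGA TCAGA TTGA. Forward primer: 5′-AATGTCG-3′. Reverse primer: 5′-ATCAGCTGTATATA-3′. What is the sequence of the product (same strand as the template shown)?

Forward primer AATGTCG is found on the top strand at positions 12–18.
Reverse complement of the reverse primer: TATATACAGCTGAT. This occurs on the top strand at positions 58–71.
The product is the template from position 12 through 71 (60 bp).

5'-AATGTCGGGAGCGTCAACGTATGTGACTTTAACCCGCTCGTCCAGATATATACAGCTGAT-3'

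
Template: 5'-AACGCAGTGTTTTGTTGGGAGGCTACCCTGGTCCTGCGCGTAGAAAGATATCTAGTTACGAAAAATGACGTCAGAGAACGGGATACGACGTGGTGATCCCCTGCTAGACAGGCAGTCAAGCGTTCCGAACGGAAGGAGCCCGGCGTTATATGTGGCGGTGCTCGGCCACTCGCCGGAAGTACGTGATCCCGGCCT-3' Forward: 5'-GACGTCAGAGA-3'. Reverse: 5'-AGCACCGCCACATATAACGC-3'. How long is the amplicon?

96 bp

Scanning the template, GACGTCAGAGA occurs at positions 67–77; this primer anneals to the bottom strand there with its 3' end pointing downstream.
The reverse primer's reverse complement is GCGTTATATGTGGCGGTGCT, which matches the template at positions 143–162.
The product runs from position 67 to position 162, so its length is 162 − 67 + 1 = 96 bp.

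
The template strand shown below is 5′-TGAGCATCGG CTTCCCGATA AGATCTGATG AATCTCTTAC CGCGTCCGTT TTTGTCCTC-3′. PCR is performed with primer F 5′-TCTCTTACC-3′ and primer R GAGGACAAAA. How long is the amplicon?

Scanning the template, TCTCTTACC occurs at positions 33–41; this primer anneals to the bottom strand there with its 3' end pointing downstream.
Taking the reverse complement of GAGGACAAAA gives TTTTGTCCTC, found at positions 50–59 on the template; the primer anneals here to the top strand with its 3' end pointing upstream.
The product runs from position 33 to position 59, so its length is 59 − 33 + 1 = 27 bp.

27 bp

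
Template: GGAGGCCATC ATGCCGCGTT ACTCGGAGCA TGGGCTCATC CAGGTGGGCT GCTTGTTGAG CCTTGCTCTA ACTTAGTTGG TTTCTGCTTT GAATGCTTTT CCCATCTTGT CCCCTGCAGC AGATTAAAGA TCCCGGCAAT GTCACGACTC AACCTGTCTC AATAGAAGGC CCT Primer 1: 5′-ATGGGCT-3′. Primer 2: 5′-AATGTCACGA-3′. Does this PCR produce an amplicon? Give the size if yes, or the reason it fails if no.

Primer 1 (ATGGGCT) matches the top strand at positions 30–36 (3' end points downstream).
Primer 2 (AATGTCACGA) also matches the top strand directly, at positions 138–147 — its reverse complement TCGTGACATT is not present.
Both primers anneal to the bottom strand with 3' ends pointing the same way, so neither can prime synthesis back toward the other.

No product — both primers anneal to the same strand and extend in the same direction.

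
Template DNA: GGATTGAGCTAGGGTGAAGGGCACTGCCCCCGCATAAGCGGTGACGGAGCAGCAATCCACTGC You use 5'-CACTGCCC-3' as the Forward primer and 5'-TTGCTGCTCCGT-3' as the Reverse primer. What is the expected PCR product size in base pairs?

34 bp

Forward primer CACTGCCC is found on the top strand at positions 22–29.
Taking the reverse complement of TTGCTGCTCCGT gives ACGGAGCAGCAA, found at positions 44–55 on the template; the primer anneals here to the top strand with its 3' end pointing upstream.
The product runs from position 22 to position 55, so its length is 55 − 22 + 1 = 34 bp.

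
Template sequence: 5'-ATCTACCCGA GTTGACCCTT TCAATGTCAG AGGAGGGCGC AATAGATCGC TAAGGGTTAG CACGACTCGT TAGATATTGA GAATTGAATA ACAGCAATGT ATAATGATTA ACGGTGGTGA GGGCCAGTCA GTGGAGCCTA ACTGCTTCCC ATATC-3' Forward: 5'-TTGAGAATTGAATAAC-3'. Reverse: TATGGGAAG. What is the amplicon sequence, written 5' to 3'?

5'-TTGAGAATTGAATAACAGCAATGTATAATGATTAACGGTGGTGAGGGCCAGTCAGTGGAGCCTAACTGCTTCCCATA-3'

Scanning the template, TTGAGAATTGAATAAC occurs at positions 77–92; this primer anneals to the bottom strand there with its 3' end pointing downstream.
Taking the reverse complement of TATGGGAAG gives CTTCCCATA, found at positions 145–153 on the template; the primer anneals here to the top strand with its 3' end pointing upstream.
The product is the template from position 77 through 153 (77 bp).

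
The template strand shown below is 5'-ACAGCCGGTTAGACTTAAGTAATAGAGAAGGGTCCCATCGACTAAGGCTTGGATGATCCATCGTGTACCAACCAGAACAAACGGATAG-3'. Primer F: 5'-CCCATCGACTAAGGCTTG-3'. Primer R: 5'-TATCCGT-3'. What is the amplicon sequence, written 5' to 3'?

5'-CCCATCGACTAAGGCTTGGATGATCCATCGTGTACCAACCAGAACAAACGGATA-3'

Forward primer CCCATCGACTAAGGCTTG is found on the top strand at positions 34–51.
Reverse complement of the reverse primer: ACGGATA. This occurs on the top strand at positions 81–87.
The product is the template from position 34 through 87 (54 bp).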